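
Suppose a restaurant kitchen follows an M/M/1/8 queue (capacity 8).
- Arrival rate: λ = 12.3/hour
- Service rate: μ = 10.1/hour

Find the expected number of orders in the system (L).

ρ = λ/μ = 12.3/10.1 = 1.21782
P₀ = (1-ρ)/(1-ρ^(K+1)) = (1-1.21782)/(1-1.21782^9) = -0.21782/-4.8918 = 0.04453
P_K = P₀×ρ^K = 0.04453 × 1.21782^8 = 0.04453 × 4.8380 = 0.2154
L = ρ[1 - (K+1)ρ^K + Kρ^(K+1)] / [(1-ρ)(1-ρ^(K+1))]
L = 1.21782 × (1 - 9×4.83799 + 8×5.89180) / ((1 - 1.21782) × (1 - 5.89180)) = 5.2489 orders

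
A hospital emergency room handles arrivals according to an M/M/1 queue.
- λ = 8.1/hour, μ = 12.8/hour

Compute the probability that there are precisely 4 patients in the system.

ρ = λ/μ = 8.1/12.8 = 0.6328
P(n) = (1-ρ)ρⁿ
P(4) = (1-0.6328) × 0.6328^4
P(4) = 0.36720 × 0.16035
P(4) = 0.05888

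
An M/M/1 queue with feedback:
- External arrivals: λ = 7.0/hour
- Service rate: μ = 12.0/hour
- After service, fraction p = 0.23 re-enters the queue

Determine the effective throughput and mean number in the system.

Effective arrival rate: λ_eff = λ/(1-p) = 7.0/(1-0.23) = 7.0/0.77 = 9.09091
ρ = λ_eff/μ = 9.09091/12.0 = 0.757576
L = ρ/(1-ρ) = 0.757576/(1-0.757576) = 3.1250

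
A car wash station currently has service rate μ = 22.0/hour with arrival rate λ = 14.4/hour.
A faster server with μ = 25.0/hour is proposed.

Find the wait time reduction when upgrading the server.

System 1: ρ₁ = 14.4/22.0 = 0.6545, W₁ = 1/(22.0-14.4) = 0.13158
System 2: ρ₂ = 14.4/25.0 = 0.5760, W₂ = 1/(25.0-14.4) = 0.094340
Improvement: (W₁-W₂)/W₁ = (0.13158-0.094340)/0.13158 = 28.30%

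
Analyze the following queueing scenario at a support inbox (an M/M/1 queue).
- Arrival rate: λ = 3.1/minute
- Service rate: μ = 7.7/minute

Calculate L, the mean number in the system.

ρ = λ/μ = 3.1/7.7 = 0.4026
For M/M/1: L = λ/(μ-λ)
L = 3.1/(7.7-3.1) = 3.1/4.60
L = 0.6739 emails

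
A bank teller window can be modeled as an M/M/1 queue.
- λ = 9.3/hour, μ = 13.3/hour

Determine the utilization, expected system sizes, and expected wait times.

Step 1: ρ = λ/μ = 9.3/13.3 = 0.6992
Step 2: L = λ/(μ-λ) = 9.3/4.00 = 2.3250
Step 3: Lq = λ²/(μ(μ-λ)) = 86.49/(13.3×4.00) = 1.6258
Step 4: W = 1/(μ-λ) = 1/4.00 = 0.2500
Step 5: Wq = λ/(μ(μ-λ)) = 9.3/(13.3×4.00) = 0.1748
Step 6: P(0) = 1-ρ = 0.3008
Verify: L = λW = 9.3×0.2500 = 2.3250 ✔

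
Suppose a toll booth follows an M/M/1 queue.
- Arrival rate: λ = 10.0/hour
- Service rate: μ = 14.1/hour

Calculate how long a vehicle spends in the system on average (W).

First, compute utilization: ρ = λ/μ = 10.0/14.1 = 0.7092
For M/M/1: W = 1/(μ-λ)
W = 1/(14.1-10.0) = 1/4.10
W = 0.2439 hours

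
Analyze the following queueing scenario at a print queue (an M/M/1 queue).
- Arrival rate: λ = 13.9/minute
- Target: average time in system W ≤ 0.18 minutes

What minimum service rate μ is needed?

For M/M/1: W = 1/(μ-λ)
Need W ≤ 0.18, so 1/(μ-λ) ≤ 0.18
μ - λ ≥ 1/0.18 = 5.5556
μ ≥ 13.9 + 5.5556 = 19.4556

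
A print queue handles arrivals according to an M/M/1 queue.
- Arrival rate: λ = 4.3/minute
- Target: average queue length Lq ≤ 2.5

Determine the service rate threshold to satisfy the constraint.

For M/M/1: Lq = λ²/(μ(μ-λ))
Need Lq ≤ 2.5, i.e. μ(μ-λ) ≥ λ²/2.5
μ² - 4.3μ - 18.49/2.5 ≥ 0  →  μ² - 4.3μ - 7.3960 ≥ 0
Quadratic formula (positive root): μ = [λ + √(λ² + 4×7.3960)]/2
Discriminant: 18.49 + 4×7.3960 = 48.0740, √48.0740 = 6.93354
μ ≥ (4.3 + 6.93354)/2 = 5.6168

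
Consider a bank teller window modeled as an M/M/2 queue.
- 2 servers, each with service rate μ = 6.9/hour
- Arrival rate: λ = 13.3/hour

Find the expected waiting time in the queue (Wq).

Traffic intensity: ρ = λ/(cμ) = 13.3/(2×6.9) = 0.9638
Since ρ = 0.9638 < 1, system is stable.
Offered load a = λ/μ = cρ = 13.3/6.9 = 1.9275
P₀ = [ Σₙ₌₀^1 aⁿ/n! + a^2/(2!(1-ρ)) ]⁻¹
Σ = a^0/0! + a^1/1! = 1.0000 + 1.9275 = 2.9275
a^2/(2!(1-ρ)) = 3.71540/(2 × 0.0362319) = 51.2725
P₀ = 1/(2.9275 + 51.2725) = 0.01845
Lq = P₀·a^2·ρ / (2!(1-ρ)²) = 0.01845018 × 3.715396 × 0.9637681 / (2 × 0.001312749) = 25.1632
Wq = Lq/λ = 25.1632/13.3 = 1.8920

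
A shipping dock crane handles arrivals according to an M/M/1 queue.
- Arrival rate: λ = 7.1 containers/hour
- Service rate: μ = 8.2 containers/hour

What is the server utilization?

Server utilization: ρ = λ/μ
ρ = 7.1/8.2 = 0.8659
The server is busy 86.59% of the time.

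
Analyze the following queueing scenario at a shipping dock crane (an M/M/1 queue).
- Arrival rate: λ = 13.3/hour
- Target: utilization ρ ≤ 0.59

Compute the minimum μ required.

ρ = λ/μ, so μ = λ/ρ
μ ≥ 13.3/0.59 = 22.5424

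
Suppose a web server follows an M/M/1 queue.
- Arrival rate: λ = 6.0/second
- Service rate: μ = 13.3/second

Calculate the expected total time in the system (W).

First, compute utilization: ρ = λ/μ = 6.0/13.3 = 0.4511
For M/M/1: W = 1/(μ-λ)
W = 1/(13.3-6.0) = 1/7.30
W = 0.1370 seconds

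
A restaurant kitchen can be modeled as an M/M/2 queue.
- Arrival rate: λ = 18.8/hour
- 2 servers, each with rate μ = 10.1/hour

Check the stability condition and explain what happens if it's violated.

Stability requires ρ = λ/(cμ) < 1
ρ = 18.8/(2 × 10.1) = 18.8/20.20 = 0.9307
Since 0.9307 < 1, the system is STABLE.
The servers are busy 93.07% of the time.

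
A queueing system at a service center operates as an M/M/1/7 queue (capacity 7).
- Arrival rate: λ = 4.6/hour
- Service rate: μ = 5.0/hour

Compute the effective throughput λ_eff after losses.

ρ = λ/μ = 4.6/5.0 = 0.9200
P₀ = (1-ρ)/(1-ρ^(K+1)) = (1-0.9200)/(1-0.9200^8) = 0.08000/0.4868 = 0.1643
P_K = P₀×ρ^K = 0.16434 × 0.9200^7 = 0.16434 × 0.55785 = 0.09168
λ_eff = λ(1-P_K) = 4.6 × (1 - 0.09168) = 4.6 × 0.90832 = 4.1783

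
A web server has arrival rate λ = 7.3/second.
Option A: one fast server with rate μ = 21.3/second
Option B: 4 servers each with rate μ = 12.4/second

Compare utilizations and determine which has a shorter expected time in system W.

Option A: single server μ = 21.3 (M/M/1)
  ρ_A = 7.3/21.3 = 0.3427
  W_A = 1/(μ-λ) = 1/(21.3-7.3) = 1/14.00 = 0.07143

Option B: 4 servers μ = 12.4 (M/M/4)
  ρ_B = λ/(cμ) = 7.3/(4×12.4) = 0.1472
  Offered load a = λ/μ = cρ = 7.3/12.4 = 0.5887
  P₀ = [ Σₙ₌₀^3 aⁿ/n! + a^4/(4!(1-ρ)) ]⁻¹
  Σ = a^0/0! + a^1/1! + a^2/2! + a^3/3! = 1.0000 + 0.5887 + 0.1733 + 0.03401 = 1.7960
  a^4/(4!(1-ρ)) = 0.12012/(24 × 0.85282) = 0.005869
  P₀ = 1/(1.7960 + 0.005869) = 0.5550
  Lq = P₀·a^4·ρ / (4!(1-ρ)²) = 0.5550 × 0.1201 × 0.1472 / (24 × 0.7273) = 0.0005621
  Wq_B = Lq/λ = 0.00056207/7.3 = 0.000076996
  W_B = Wq_B + 1/μ = 0.000076996 + 0.080645 = 0.08072

Since W_A = 0.07143 < W_B = 0.08072, Option A (single fast server) has the shorter time in system.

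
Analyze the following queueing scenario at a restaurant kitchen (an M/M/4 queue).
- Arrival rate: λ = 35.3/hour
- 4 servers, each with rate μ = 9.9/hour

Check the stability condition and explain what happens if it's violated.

Stability requires ρ = λ/(cμ) < 1
ρ = 35.3/(4 × 9.9) = 35.3/39.60 = 0.8914
Since 0.8914 < 1, the system is STABLE.
The servers are busy 89.14% of the time.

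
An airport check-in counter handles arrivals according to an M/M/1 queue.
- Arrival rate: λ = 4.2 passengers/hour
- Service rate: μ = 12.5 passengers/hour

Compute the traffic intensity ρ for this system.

Server utilization: ρ = λ/μ
ρ = 4.2/12.5 = 0.3360
The server is busy 33.60% of the time.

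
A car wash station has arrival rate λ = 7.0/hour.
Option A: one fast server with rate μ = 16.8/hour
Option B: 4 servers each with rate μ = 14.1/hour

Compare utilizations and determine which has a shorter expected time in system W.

Option A: single server μ = 16.8 (M/M/1)
  ρ_A = 7.0/16.8 = 0.4167
  W_A = 1/(μ-λ) = 1/(16.8-7.0) = 1/9.80 = 0.1020

Option B: 4 servers μ = 14.1 (M/M/4)
  ρ_B = λ/(cμ) = 7.0/(4×14.1) = 0.1241
  Offered load a = λ/μ = cρ = 7.0/14.1 = 0.4965
  P₀ = [ Σₙ₌₀^3 aⁿ/n! + a^4/(4!(1-ρ)) ]⁻¹
  Σ = a^0/0! + a^1/1! + a^2/2! + a^3/3! = 1.0000 + 0.4965 + 0.1232 + 0.02039 = 1.6401
  a^4/(4!(1-ρ)) = 0.06075/(24 × 0.8759) = 0.002890
  P₀ = 1/(1.64008 + 0.00288973) = 0.6087
  Lq = P₀·a^4·ρ / (4!(1-ρ)²) = 0.6087 × 0.06075 × 0.1241 / (24 × 0.7672) = 0.0002492
  Wq_B = Lq/λ = 0.0002492/7.0 = 0.00003560
  W_B = Wq_B + 1/μ = 0.00003560 + 0.07092 = 0.07096

Since W_B = 0.07096 < W_A = 0.1020, Option B (multiple servers) has the shorter time in system.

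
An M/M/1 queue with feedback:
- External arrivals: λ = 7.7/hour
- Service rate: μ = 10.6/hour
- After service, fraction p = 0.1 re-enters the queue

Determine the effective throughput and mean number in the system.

Effective arrival rate: λ_eff = λ/(1-p) = 7.7/(1-0.1) = 7.7/0.90 = 8.5556
ρ = λ_eff/μ = 8.5556/10.6 = 0.80713
L = ρ/(1-ρ) = 0.80713/(1-0.80713) = 4.1848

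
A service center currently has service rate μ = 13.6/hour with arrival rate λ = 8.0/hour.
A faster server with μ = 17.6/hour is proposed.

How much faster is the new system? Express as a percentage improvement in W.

System 1: ρ₁ = 8.0/13.6 = 0.5882, W₁ = 1/(13.6-8.0) = 0.178571
System 2: ρ₂ = 8.0/17.6 = 0.4545, W₂ = 1/(17.6-8.0) = 0.104167
Improvement: (W₁-W₂)/W₁ = (0.178571-0.104167)/0.178571 = 41.67%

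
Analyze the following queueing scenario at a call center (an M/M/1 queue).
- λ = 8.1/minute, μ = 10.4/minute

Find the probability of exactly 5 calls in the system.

ρ = λ/μ = 8.1/10.4 = 0.77885
P(n) = (1-ρ)ρⁿ
P(5) = (1-0.77885) × 0.77885^5
P(5) = 0.22115 × 0.28660
P(5) = 0.06338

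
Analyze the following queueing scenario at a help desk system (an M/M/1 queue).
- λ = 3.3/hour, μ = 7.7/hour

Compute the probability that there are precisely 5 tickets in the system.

ρ = λ/μ = 3.3/7.7 = 0.42857
P(n) = (1-ρ)ρⁿ
P(5) = (1-0.42857) × 0.42857^5
P(5) = 0.5714 × 0.01446
P(5) = 0.008262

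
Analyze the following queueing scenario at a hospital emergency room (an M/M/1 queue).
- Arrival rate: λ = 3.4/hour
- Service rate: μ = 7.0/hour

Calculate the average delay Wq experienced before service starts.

First, compute utilization: ρ = λ/μ = 3.4/7.0 = 0.4857
For M/M/1: Wq = λ/(μ(μ-λ))
Wq = 3.4/(7.0 × (7.0-3.4))
Wq = 3.4/(7.0 × 3.60)
Wq = 0.1349 hours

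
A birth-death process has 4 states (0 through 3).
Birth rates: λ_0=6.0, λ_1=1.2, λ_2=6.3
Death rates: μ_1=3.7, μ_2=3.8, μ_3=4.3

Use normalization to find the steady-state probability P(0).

Ratios P(n)/P(0) = (λ₀···λₙ₋₁)/(μ₁···μₙ):
P(1)/P(0) = (6.0)/(3.7) = 1.6216
P(2)/P(0) = (6.0×1.2)/(3.7×3.8) = 0.5121
P(3)/P(0) = (6.0×1.2×6.3)/(3.7×3.8×4.3) = 0.7503

Normalization: ∑ P(n) = 1
P(0) × (1.0000 + 1.6216 + 0.5121 + 0.7503) = 1
P(0) × 3.8840 = 1
P(0) = 1/3.8840 = 0.2575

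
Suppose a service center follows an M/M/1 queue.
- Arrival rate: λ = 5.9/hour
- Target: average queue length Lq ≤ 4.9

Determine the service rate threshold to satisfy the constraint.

For M/M/1: Lq = λ²/(μ(μ-λ))
Need Lq ≤ 4.9, i.e. μ(μ-λ) ≥ λ²/4.9
μ² - 5.9μ - 34.81/4.9 ≥ 0  →  μ² - 5.9μ - 7.10408163 ≥ 0
Quadratic formula (positive root): μ = [λ + √(λ² + 4×7.10408163)]/2
Discriminant: 34.81 + 4×7.10408163 = 63.226327, √63.226327 = 7.951498
μ ≥ (5.9 + 7.951498)/2 = 6.9257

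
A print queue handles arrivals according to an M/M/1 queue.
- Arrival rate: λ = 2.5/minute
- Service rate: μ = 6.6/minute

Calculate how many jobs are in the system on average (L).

ρ = λ/μ = 2.5/6.6 = 0.3788
For M/M/1: L = λ/(μ-λ)
L = 2.5/(6.6-2.5) = 2.5/4.10
L = 0.6098 jobs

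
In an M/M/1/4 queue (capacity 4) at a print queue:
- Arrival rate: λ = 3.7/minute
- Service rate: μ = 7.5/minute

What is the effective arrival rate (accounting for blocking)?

ρ = λ/μ = 3.7/7.5 = 0.49333
P₀ = (1-ρ)/(1-ρ^(K+1)) = (1-0.49333)/(1-0.49333^5) = 0.5067/0.9708 = 0.5219
P_K = P₀×ρ^K = 0.5219 × 0.49333^4 = 0.5219 × 0.05923 = 0.03091
λ_eff = λ(1-P_K) = 3.7 × (1 - 0.03091) = 3.7 × 0.96909 = 3.5856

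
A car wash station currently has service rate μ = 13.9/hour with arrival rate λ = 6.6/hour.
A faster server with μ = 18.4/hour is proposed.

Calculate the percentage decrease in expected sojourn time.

System 1: ρ₁ = 6.6/13.9 = 0.4748, W₁ = 1/(13.9-6.6) = 0.1370
System 2: ρ₂ = 6.6/18.4 = 0.3587, W₂ = 1/(18.4-6.6) = 0.08475
Improvement: (W₁-W₂)/W₁ = (0.1370-0.08475)/0.1370 = 38.14%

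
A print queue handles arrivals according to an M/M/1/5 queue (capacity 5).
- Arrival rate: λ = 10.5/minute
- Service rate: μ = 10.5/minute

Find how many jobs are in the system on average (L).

ρ = λ/μ = 10.5/10.5 = 1 exactly.
With ρ = 1 the usual (1-ρ)/(1-ρ^(K+1)) form is 0/0; instead every state 0..K is equally likely.
P₀ = 1/(K+1) = 1/6 = 0.1667
P_K = P₀×ρ^K = P₀ = 0.1667
L = K/2 = 5/2 = 2.5000 jobs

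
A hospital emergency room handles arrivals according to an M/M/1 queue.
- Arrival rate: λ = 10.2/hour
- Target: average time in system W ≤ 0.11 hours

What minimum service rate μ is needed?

For M/M/1: W = 1/(μ-λ)
Need W ≤ 0.11, so 1/(μ-λ) ≤ 0.11
μ - λ ≥ 1/0.11 = 9.0909
μ ≥ 10.2 + 9.0909 = 19.2909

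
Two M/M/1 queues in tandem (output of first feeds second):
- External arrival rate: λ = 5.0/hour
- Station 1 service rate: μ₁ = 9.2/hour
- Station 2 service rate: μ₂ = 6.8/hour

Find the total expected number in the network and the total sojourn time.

By Jackson's theorem, each station behaves as independent M/M/1.
Station 1: ρ₁ = 5.0/9.2 = 0.5435, L₁ = ρ₁/(1-ρ₁) = λ/(μ₁-λ) = 5.0/4.20 = 1.1905
Station 2: ρ₂ = 5.0/6.8 = 0.7353, L₂ = ρ₂/(1-ρ₂) = λ/(μ₂-λ) = 5.0/1.80 = 2.7778
Total: L = L₁ + L₂ = 1.1905 + 2.7778 = 3.9683
W = L/λ = 3.9683/5.0 = 0.7937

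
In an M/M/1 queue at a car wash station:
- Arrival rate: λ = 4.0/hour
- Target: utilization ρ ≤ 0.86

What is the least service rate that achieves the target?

ρ = λ/μ, so μ = λ/ρ
μ ≥ 4.0/0.86 = 4.6512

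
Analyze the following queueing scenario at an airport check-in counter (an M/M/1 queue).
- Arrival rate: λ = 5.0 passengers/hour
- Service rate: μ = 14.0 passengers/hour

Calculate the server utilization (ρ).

Server utilization: ρ = λ/μ
ρ = 5.0/14.0 = 0.3571
The server is busy 35.71% of the time.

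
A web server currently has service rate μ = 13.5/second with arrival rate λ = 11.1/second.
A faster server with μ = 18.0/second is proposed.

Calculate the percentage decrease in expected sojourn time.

System 1: ρ₁ = 11.1/13.5 = 0.8222, W₁ = 1/(13.5-11.1) = 0.41667
System 2: ρ₂ = 11.1/18.0 = 0.6167, W₂ = 1/(18.0-11.1) = 0.14493
Improvement: (W₁-W₂)/W₁ = (0.41667-0.14493)/0.41667 = 65.22%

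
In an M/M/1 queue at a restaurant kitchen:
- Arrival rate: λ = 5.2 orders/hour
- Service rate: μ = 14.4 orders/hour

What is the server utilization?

Server utilization: ρ = λ/μ
ρ = 5.2/14.4 = 0.3611
The server is busy 36.11% of the time.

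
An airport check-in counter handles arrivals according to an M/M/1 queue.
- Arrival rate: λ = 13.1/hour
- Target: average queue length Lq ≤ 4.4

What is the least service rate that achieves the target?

For M/M/1: Lq = λ²/(μ(μ-λ))
Need Lq ≤ 4.4, i.e. μ(μ-λ) ≥ λ²/4.4
μ² - 13.1μ - 171.61/4.4 ≥ 0  →  μ² - 13.1μ - 39.00227 ≥ 0
Quadratic formula (positive root): μ = [λ + √(λ² + 4×39.00227)]/2
Discriminant: 171.61 + 4×39.00227 = 327.6191, √327.6191 = 18.1003
μ ≥ (13.1 + 18.1003)/2 = 15.6001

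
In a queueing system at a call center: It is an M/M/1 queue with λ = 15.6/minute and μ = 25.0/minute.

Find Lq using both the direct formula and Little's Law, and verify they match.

Method 1 (direct): Lq = λ²/(μ(μ-λ)) = 243.36/(25.0 × 9.40) = 1.0356

Method 2 (Little's Law):
W = 1/(μ-λ) = 1/9.40 = 0.106383
Wq = W - 1/μ = 0.106383 - 0.0400000 = 0.066383
Lq = λWq = 15.6 × 0.066383 = 1.0356 ✔ (matches Method 1)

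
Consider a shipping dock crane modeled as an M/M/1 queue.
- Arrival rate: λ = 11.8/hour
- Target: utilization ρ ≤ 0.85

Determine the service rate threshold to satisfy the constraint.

ρ = λ/μ, so μ = λ/ρ
μ ≥ 11.8/0.85 = 13.8824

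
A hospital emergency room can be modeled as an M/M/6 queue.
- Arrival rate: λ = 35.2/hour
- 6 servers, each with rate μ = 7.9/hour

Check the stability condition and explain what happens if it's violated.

Stability requires ρ = λ/(cμ) < 1
ρ = 35.2/(6 × 7.9) = 35.2/47.40 = 0.7426
Since 0.7426 < 1, the system is STABLE.
The servers are busy 74.26% of the time.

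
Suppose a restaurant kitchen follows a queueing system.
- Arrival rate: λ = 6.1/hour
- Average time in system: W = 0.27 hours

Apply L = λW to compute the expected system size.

Little's Law: L = λW
L = 6.1 × 0.27 = 1.6470 orders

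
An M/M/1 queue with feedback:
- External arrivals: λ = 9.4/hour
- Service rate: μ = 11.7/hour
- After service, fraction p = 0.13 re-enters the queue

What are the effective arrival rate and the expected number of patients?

Effective arrival rate: λ_eff = λ/(1-p) = 9.4/(1-0.13) = 9.4/0.87 = 10.8046
ρ = λ_eff/μ = 10.8046/11.7 = 0.92347
L = ρ/(1-ρ) = 0.92347/(1-0.92347) = 12.0668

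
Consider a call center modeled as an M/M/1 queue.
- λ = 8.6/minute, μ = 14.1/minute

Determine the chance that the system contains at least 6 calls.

ρ = λ/μ = 8.6/14.1 = 0.60993
P(N ≥ n) = ρⁿ
P(N ≥ 6) = 0.60993^6
P(N ≥ 6) = 0.05148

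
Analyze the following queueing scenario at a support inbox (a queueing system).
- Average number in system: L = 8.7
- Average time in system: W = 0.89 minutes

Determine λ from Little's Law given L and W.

Little's Law: L = λW, so λ = L/W
λ = 8.7/0.89 = 9.7753 emails/minute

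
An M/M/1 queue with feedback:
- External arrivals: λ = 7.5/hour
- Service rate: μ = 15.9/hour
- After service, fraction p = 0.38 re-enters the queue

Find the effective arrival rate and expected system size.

Effective arrival rate: λ_eff = λ/(1-p) = 7.5/(1-0.38) = 7.5/0.62 = 12.09677
ρ = λ_eff/μ = 12.09677/15.9 = 0.760803
L = ρ/(1-ρ) = 0.760803/(1-0.760803) = 3.1807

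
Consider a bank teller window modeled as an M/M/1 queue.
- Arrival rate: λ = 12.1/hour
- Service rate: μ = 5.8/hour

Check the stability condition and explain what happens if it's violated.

Stability requires ρ = λ/(cμ) < 1
ρ = 12.1/(1 × 5.8) = 12.1/5.80 = 2.0862
Since 2.0862 ≥ 1, the system is UNSTABLE.
Queue grows without bound. Need μ > λ = 12.1.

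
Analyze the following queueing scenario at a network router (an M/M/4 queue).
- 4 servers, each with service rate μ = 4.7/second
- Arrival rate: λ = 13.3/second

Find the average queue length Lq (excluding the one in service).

Traffic intensity: ρ = λ/(cμ) = 13.3/(4×4.7) = 0.7074
Since ρ = 0.7074 < 1, system is stable.
Offered load a = λ/μ = cρ = 13.3/4.7 = 2.8298
P₀ = [ Σₙ₌₀^3 aⁿ/n! + a^4/(4!(1-ρ)) ]⁻¹
Σ = a^0/0! + a^1/1! + a^2/2! + a^3/3! = 1.0000 + 2.8298 + 4.0038 + 3.7767 = 11.6103
a^4/(4!(1-ρ)) = 64.1232/(24 × 0.292553) = 9.1327
P₀ = 1/(11.6103 + 9.1327) = 0.04821
Lq = P₀·a^4·ρ / (4!(1-ρ)²) = 0.048209 × 64.1232 × 0.70745 / (24 × 0.085587) = 1.0647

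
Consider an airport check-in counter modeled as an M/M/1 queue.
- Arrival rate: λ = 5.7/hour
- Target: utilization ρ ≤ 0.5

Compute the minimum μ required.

ρ = λ/μ, so μ = λ/ρ
μ ≥ 5.7/0.5 = 11.4000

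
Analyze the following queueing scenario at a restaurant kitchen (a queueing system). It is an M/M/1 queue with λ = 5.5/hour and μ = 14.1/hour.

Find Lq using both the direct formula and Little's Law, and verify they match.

Method 1 (direct): Lq = λ²/(μ(μ-λ)) = 30.25/(14.1 × 8.60) = 0.2495

Method 2 (Little's Law):
W = 1/(μ-λ) = 1/8.60 = 0.11628
Wq = W - 1/μ = 0.11628 - 0.070922 = 0.04536
Lq = λWq = 5.5 × 0.04536 = 0.2495 ✔ (matches Method 1)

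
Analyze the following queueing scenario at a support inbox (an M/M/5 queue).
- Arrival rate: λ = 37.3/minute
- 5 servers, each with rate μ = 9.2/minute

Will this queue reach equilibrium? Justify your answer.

Stability requires ρ = λ/(cμ) < 1
ρ = 37.3/(5 × 9.2) = 37.3/46.00 = 0.8109
Since 0.8109 < 1, the system is STABLE.
The servers are busy 81.09% of the time.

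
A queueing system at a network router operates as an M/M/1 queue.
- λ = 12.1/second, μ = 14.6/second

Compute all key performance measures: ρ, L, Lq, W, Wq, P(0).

Step 1: ρ = λ/μ = 12.1/14.6 = 0.8288
Step 2: L = λ/(μ-λ) = 12.1/2.50 = 4.8400
Step 3: Lq = λ²/(μ(μ-λ)) = 146.41/(14.6×2.50) = 4.0112
Step 4: W = 1/(μ-λ) = 1/2.50 = 0.4000
Step 5: Wq = λ/(μ(μ-λ)) = 12.1/(14.6×2.50) = 0.3315
Step 6: P(0) = 1-ρ = 0.1712
Verify: L = λW = 12.1×0.4000 = 4.8400 ✔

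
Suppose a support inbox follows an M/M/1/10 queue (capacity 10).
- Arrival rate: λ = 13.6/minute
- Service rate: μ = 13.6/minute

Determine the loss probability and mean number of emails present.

ρ = λ/μ = 13.6/13.6 = 1 exactly.
With ρ = 1 the usual (1-ρ)/(1-ρ^(K+1)) form is 0/0; instead every state 0..K is equally likely.
P₀ = 1/(K+1) = 1/11 = 0.09091
P_K = P₀×ρ^K = P₀ = 0.09091
Blocking probability P_10 = 0.09091 (9.09%)
L = K/2 = 10/2 = 5.0000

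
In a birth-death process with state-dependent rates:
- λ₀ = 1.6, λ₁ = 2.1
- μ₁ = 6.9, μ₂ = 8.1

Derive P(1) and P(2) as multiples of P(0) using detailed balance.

Balance equations:
State 0: λ₀P₀ = μ₁P₁ → P₁ = (λ₀/μ₁)P₀ = (1.6/6.9)P₀ = 0.2319P₀
State 1: P₂ = (λ₀λ₁)/(μ₁μ₂)P₀ = (1.6×2.1)/(6.9×8.1)P₀ = 0.06012P₀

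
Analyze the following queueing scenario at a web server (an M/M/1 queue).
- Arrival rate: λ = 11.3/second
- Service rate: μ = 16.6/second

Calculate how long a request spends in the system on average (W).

First, compute utilization: ρ = λ/μ = 11.3/16.6 = 0.6807
For M/M/1: W = 1/(μ-λ)
W = 1/(16.6-11.3) = 1/5.30
W = 0.1887 seconds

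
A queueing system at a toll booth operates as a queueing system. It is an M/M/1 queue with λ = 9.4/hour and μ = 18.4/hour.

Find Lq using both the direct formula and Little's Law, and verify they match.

Method 1 (direct): Lq = λ²/(μ(μ-λ)) = 88.36/(18.4 × 9.00) = 0.5336

Method 2 (Little's Law):
W = 1/(μ-λ) = 1/9.00 = 0.111111
Wq = W - 1/μ = 0.111111 - 0.0543478 = 0.056763
Lq = λWq = 9.4 × 0.056763 = 0.5336 ✔ (matches Method 1)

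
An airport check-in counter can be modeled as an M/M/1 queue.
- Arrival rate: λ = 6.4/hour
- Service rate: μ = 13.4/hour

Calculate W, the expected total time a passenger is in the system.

First, compute utilization: ρ = λ/μ = 6.4/13.4 = 0.4776
For M/M/1: W = 1/(μ-λ)
W = 1/(13.4-6.4) = 1/7.00
W = 0.1429 hours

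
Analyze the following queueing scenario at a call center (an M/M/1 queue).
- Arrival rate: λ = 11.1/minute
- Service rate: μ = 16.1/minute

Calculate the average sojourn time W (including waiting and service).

First, compute utilization: ρ = λ/μ = 11.1/16.1 = 0.6894
For M/M/1: W = 1/(μ-λ)
W = 1/(16.1-11.1) = 1/5.00
W = 0.2000 minutes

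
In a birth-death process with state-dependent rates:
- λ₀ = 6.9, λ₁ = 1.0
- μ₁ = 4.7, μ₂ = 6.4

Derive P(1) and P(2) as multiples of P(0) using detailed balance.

Balance equations:
State 0: λ₀P₀ = μ₁P₁ → P₁ = (λ₀/μ₁)P₀ = (6.9/4.7)P₀ = 1.4681P₀
State 1: P₂ = (λ₀λ₁)/(μ₁μ₂)P₀ = (6.9×1.0)/(4.7×6.4)P₀ = 0.2294P₀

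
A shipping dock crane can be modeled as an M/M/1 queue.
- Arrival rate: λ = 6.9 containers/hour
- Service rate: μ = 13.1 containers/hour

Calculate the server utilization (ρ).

Server utilization: ρ = λ/μ
ρ = 6.9/13.1 = 0.5267
The server is busy 52.67% of the time.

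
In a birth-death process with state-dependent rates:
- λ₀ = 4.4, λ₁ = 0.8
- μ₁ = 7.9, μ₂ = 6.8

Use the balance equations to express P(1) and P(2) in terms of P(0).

Balance equations:
State 0: λ₀P₀ = μ₁P₁ → P₁ = (λ₀/μ₁)P₀ = (4.4/7.9)P₀ = 0.5570P₀
State 1: P₂ = (λ₀λ₁)/(μ₁μ₂)P₀ = (4.4×0.8)/(7.9×6.8)P₀ = 0.06552P₀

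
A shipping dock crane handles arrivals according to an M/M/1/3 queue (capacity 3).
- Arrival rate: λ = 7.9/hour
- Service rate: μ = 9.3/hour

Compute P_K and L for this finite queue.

ρ = λ/μ = 7.9/9.3 = 0.8495
P₀ = (1-ρ)/(1-ρ^(K+1)) = (1-0.8495)/(1-0.8495^4) = 0.1505/0.4792 = 0.3141
P_K = P₀×ρ^K = 0.3141 × 0.8495^3 = 0.3141 × 0.6130 = 0.1925
Blocking probability P_3 = 0.1925 (19.25%)
L = ρ[1 - (K+1)ρ^K + Kρ^(K+1)] / [(1-ρ)(1-ρ^(K+1))]
L = 0.8495 × (1 - 4×0.613042 + 3×0.520779) / ((1 - 0.8495) × (1 - 0.520779)) = 1.2976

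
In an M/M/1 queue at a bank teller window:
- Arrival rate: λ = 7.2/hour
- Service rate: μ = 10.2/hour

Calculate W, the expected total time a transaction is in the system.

First, compute utilization: ρ = λ/μ = 7.2/10.2 = 0.7059
For M/M/1: W = 1/(μ-λ)
W = 1/(10.2-7.2) = 1/3.00
W = 0.3333 hours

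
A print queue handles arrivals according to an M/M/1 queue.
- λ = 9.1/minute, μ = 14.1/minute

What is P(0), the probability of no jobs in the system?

ρ = λ/μ = 9.1/14.1 = 0.6454
P(0) = 1 - ρ = 1 - 0.6454 = 0.3546
The server is idle 35.46% of the time.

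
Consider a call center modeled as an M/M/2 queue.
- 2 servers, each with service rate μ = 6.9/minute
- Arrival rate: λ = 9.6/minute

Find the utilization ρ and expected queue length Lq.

Traffic intensity: ρ = λ/(cμ) = 9.6/(2×6.9) = 0.6957
Since ρ = 0.6957 < 1, system is stable.
Offered load a = λ/μ = cρ = 9.6/6.9 = 1.3913
P₀ = [ Σₙ₌₀^1 aⁿ/n! + a^2/(2!(1-ρ)) ]⁻¹
Σ = a^0/0! + a^1/1! = 1.0000 + 1.3913 = 2.3913
a^2/(2!(1-ρ)) = 1.9357/(2 × 0.30435) = 3.1801
P₀ = 1/(2.3913 + 3.1801) = 0.1795
Lq = P₀·a^2·ρ / (2!(1-ρ)²) = 0.17949 × 1.9357 × 0.69565 / (2 × 0.092628) = 1.3047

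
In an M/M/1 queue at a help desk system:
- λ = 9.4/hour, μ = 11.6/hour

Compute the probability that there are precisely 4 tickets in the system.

ρ = λ/μ = 9.4/11.6 = 0.8103
P(n) = (1-ρ)ρⁿ
P(4) = (1-0.8103) × 0.8103^4
P(4) = 0.1897 × 0.4311
P(4) = 0.08178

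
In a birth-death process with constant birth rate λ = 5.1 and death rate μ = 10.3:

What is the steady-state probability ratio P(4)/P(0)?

For constant rates: P(n)/P(0) = (λ/μ)^n
P(4)/P(0) = (5.1/10.3)^4 = 0.49515^4 = 0.06011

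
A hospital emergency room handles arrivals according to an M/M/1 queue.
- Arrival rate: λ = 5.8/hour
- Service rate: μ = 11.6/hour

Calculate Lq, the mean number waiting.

ρ = λ/μ = 5.8/11.6 = 0.5000
For M/M/1: Lq = λ²/(μ(μ-λ))
Lq = 33.64/(11.6 × 5.80)
Lq = 0.5000 patients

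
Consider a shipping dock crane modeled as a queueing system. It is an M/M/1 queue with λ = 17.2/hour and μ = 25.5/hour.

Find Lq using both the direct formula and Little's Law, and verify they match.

Method 1 (direct): Lq = λ²/(μ(μ-λ)) = 295.84/(25.5 × 8.30) = 1.3978

Method 2 (Little's Law):
W = 1/(μ-λ) = 1/8.30 = 0.120482
Wq = W - 1/μ = 0.120482 - 0.0392157 = 0.08127
Lq = λWq = 17.2 × 0.08127 = 1.3978 ✔ (matches Method 1)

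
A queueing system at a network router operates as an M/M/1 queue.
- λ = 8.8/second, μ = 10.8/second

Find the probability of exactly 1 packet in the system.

ρ = λ/μ = 8.8/10.8 = 0.8148
P(n) = (1-ρ)ρⁿ
P(1) = (1-0.8148) × 0.8148^1
P(1) = 0.1852 × 0.8148
P(1) = 0.1509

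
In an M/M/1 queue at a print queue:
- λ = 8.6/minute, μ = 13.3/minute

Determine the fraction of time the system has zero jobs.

ρ = λ/μ = 8.6/13.3 = 0.6466
P(0) = 1 - ρ = 1 - 0.6466 = 0.3534
The server is idle 35.34% of the time.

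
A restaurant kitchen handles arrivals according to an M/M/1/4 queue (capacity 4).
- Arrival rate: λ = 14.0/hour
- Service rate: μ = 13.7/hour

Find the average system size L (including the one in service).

ρ = λ/μ = 14.0/13.7 = 1.0219
P₀ = (1-ρ)/(1-ρ^(K+1)) = (1-1.0219)/(1-1.0219^5) = -0.02190/-0.1144 = 0.1914
P_K = P₀×ρ^K = 0.19143 × 1.0219^4 = 0.19143 × 1.0905 = 0.2088
L = ρ[1 - (K+1)ρ^K + Kρ^(K+1)] / [(1-ρ)(1-ρ^(K+1))]
L = 1.0219 × (1 - 5×1.0905199 + 4×1.1144023) / ((1 - 1.0219) × (1 - 1.1144023)) = 2.0433 orders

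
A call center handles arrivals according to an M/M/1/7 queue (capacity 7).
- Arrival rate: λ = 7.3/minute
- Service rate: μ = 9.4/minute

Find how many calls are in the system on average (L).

ρ = λ/μ = 7.3/9.4 = 0.7766
P₀ = (1-ρ)/(1-ρ^(K+1)) = (1-0.7766)/(1-0.7766^8) = 0.2234/0.8677 = 0.2575
P_K = P₀×ρ^K = 0.25746 × 0.7766^7 = 0.25746 × 0.17037 = 0.04386
L = ρ[1 - (K+1)ρ^K + Kρ^(K+1)] / [(1-ρ)(1-ρ^(K+1))]
L = 0.7766 × (1 - 8×0.17037 + 7×0.13231) / ((1 - 0.7766) × (1 - 0.13231)) = 2.2564 calls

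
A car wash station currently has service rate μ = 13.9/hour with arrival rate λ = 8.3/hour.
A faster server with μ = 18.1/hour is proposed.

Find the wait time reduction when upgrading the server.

System 1: ρ₁ = 8.3/13.9 = 0.5971, W₁ = 1/(13.9-8.3) = 0.17857
System 2: ρ₂ = 8.3/18.1 = 0.4586, W₂ = 1/(18.1-8.3) = 0.10204
Improvement: (W₁-W₂)/W₁ = (0.17857-0.10204)/0.17857 = 42.86%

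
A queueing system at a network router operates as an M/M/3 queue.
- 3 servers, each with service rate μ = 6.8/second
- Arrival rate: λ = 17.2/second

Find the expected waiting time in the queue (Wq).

Traffic intensity: ρ = λ/(cμ) = 17.2/(3×6.8) = 0.8431
Since ρ = 0.8431 < 1, system is stable.
Offered load a = λ/μ = cρ = 17.2/6.8 = 2.5294
P₀ = [ Σₙ₌₀^2 aⁿ/n! + a^3/(3!(1-ρ)) ]⁻¹
Σ = a^0/0! + a^1/1! + a^2/2! = 1.0000 + 2.5294 + 3.1990 = 6.7284
a^3/(3!(1-ρ)) = 16.1830/(6 × 0.156863) = 17.1944
P₀ = 1/(6.7284 + 17.1944) = 0.04180
Lq = P₀·a^3·ρ / (3!(1-ρ)²) = 0.041801 × 16.1830 × 0.84314 / (6 × 0.024606) = 3.8633
Wq = Lq/λ = 3.8633/17.2 = 0.2246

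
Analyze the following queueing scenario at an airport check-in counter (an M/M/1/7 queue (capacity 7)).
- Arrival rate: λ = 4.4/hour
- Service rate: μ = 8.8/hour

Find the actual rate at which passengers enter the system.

ρ = λ/μ = 4.4/8.8 = 0.5000
P₀ = (1-ρ)/(1-ρ^(K+1)) = (1-0.5000)/(1-0.5000^8) = 0.5000/0.9961 = 0.5020
P_K = P₀×ρ^K = 0.5020 × 0.5000^7 = 0.5020 × 0.007812 = 0.003922
λ_eff = λ(1-P_K) = 4.4 × (1 - 0.003922) = 4.4 × 0.996078 = 4.3827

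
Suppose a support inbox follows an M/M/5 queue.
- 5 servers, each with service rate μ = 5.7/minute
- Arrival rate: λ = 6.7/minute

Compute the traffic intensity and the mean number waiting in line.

Traffic intensity: ρ = λ/(cμ) = 6.7/(5×5.7) = 0.2351
Since ρ = 0.2351 < 1, system is stable.
Offered load a = λ/μ = cρ = 6.7/5.7 = 1.1754
P₀ = [ Σₙ₌₀^4 aⁿ/n! + a^5/(5!(1-ρ)) ]⁻¹
Σ = a^0/0! + a^1/1! + a^2/2! + a^3/3! + a^4/4! = 1.0000 + 1.1754 + 0.69083 + 0.27068 + 0.079541 = 3.2165
a^5/(5!(1-ρ)) = 2.2439/(120 × 0.7649) = 0.02445
P₀ = 1/(3.2165 + 0.02445) = 0.3086
Lq = P₀·a^5·ρ / (5!(1-ρ)²) = 0.30855 × 2.2439 × 0.23509 / (120 × 0.58509) = 0.002318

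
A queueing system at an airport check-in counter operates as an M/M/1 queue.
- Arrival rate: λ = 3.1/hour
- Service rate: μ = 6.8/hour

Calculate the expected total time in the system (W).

First, compute utilization: ρ = λ/μ = 3.1/6.8 = 0.4559
For M/M/1: W = 1/(μ-λ)
W = 1/(6.8-3.1) = 1/3.70
W = 0.2703 hours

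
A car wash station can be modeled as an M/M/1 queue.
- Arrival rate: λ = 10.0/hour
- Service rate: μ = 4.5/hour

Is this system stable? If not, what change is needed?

Stability requires ρ = λ/(cμ) < 1
ρ = 10.0/(1 × 4.5) = 10.0/4.50 = 2.2222
Since 2.2222 ≥ 1, the system is UNSTABLE.
Queue grows without bound. Need μ > λ = 10.0.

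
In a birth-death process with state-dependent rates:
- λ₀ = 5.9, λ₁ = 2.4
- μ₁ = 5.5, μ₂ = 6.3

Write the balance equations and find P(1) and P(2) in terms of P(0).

Balance equations:
State 0: λ₀P₀ = μ₁P₁ → P₁ = (λ₀/μ₁)P₀ = (5.9/5.5)P₀ = 1.0727P₀
State 1: P₂ = (λ₀λ₁)/(μ₁μ₂)P₀ = (5.9×2.4)/(5.5×6.3)P₀ = 0.4087P₀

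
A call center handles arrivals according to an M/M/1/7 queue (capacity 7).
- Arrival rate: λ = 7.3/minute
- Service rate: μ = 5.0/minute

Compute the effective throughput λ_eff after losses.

ρ = λ/μ = 7.3/5.0 = 1.4600
P₀ = (1-ρ)/(1-ρ^(K+1)) = (1-1.4600)/(1-1.4600^8) = -0.4600/-19.6454 = 0.02342
P_K = P₀×ρ^K = 0.023415 × 1.4600^7 = 0.023415 × 14.1407 = 0.3311
λ_eff = λ(1-P_K) = 7.3 × (1 - 0.33111) = 7.3 × 0.66889 = 4.8829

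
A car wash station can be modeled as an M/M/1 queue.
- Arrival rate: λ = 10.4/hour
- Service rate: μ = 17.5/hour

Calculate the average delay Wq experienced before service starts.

First, compute utilization: ρ = λ/μ = 10.4/17.5 = 0.5943
For M/M/1: Wq = λ/(μ(μ-λ))
Wq = 10.4/(17.5 × (17.5-10.4))
Wq = 10.4/(17.5 × 7.10)
Wq = 0.08370 hours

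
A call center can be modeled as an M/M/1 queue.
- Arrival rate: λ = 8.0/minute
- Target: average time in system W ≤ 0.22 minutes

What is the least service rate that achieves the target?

For M/M/1: W = 1/(μ-λ)
Need W ≤ 0.22, so 1/(μ-λ) ≤ 0.22
μ - λ ≥ 1/0.22 = 4.5455
μ ≥ 8.0 + 4.5455 = 12.5455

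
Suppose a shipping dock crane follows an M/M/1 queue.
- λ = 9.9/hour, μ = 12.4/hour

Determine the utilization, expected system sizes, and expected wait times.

Step 1: ρ = λ/μ = 9.9/12.4 = 0.7984
Step 2: L = λ/(μ-λ) = 9.9/2.50 = 3.9600
Step 3: Lq = λ²/(μ(μ-λ)) = 98.01/(12.4×2.50) = 3.1616
Step 4: W = 1/(μ-λ) = 1/2.50 = 0.4000
Step 5: Wq = λ/(μ(μ-λ)) = 9.9/(12.4×2.50) = 0.3194
Step 6: P(0) = 1-ρ = 0.2016
Verify: L = λW = 9.9×0.4000 = 3.9600 ✔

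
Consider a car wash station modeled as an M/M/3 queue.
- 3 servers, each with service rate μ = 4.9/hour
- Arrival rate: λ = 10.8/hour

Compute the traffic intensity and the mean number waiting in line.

Traffic intensity: ρ = λ/(cμ) = 10.8/(3×4.9) = 0.7347
Since ρ = 0.7347 < 1, system is stable.
Offered load a = λ/μ = cρ = 10.8/4.9 = 2.2041
P₀ = [ Σₙ₌₀^2 aⁿ/n! + a^3/(3!(1-ρ)) ]⁻¹
Σ = a^0/0! + a^1/1! + a^2/2! = 1.0000 + 2.2041 + 2.4290 = 5.6331
a^3/(3!(1-ρ)) = 10.7074/(6 × 0.265306) = 6.7264
P₀ = 1/(5.6331 + 6.7264) = 0.08091
Lq = P₀·a^3·ρ / (3!(1-ρ)²) = 0.08091 × 10.7074 × 0.7347 / (6 × 0.07039) = 1.5071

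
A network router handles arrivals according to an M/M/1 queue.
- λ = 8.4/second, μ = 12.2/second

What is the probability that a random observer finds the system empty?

ρ = λ/μ = 8.4/12.2 = 0.6885
P(0) = 1 - ρ = 1 - 0.6885 = 0.3115
The server is idle 31.15% of the time.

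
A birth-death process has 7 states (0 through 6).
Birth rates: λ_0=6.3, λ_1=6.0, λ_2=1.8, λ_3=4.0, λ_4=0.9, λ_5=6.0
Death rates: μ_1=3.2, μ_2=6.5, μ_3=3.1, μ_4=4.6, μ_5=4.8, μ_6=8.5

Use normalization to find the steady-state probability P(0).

Ratios P(n)/P(0) = (λ₀···λₙ₋₁)/(μ₁···μₙ):
P(1)/P(0) = (6.3)/(3.2) = 1.9687
P(2)/P(0) = (6.3×6.0)/(3.2×6.5) = 1.8173
P(3)/P(0) = (6.3×6.0×1.8)/(3.2×6.5×3.1) = 1.0552
P(4)/P(0) = (6.3×6.0×1.8×4.0)/(3.2×6.5×3.1×4.6) = 0.91757
P(5)/P(0) = (6.3×6.0×1.8×4.0×0.9)/(3.2×6.5×3.1×4.6×4.8) = 0.17205
P(6)/P(0) = (6.3×6.0×1.8×4.0×0.9×6.0)/(3.2×6.5×3.1×4.6×4.8×8.5) = 0.12144

Normalization: ∑ P(n) = 1
P(0) × (1.0000 + 1.9687 + 1.8173 + 1.0552 + 0.91757 + 0.17205 + 0.12144) = 1
P(0) × 7.0523 = 1
P(0) = 1/7.0523 = 0.1418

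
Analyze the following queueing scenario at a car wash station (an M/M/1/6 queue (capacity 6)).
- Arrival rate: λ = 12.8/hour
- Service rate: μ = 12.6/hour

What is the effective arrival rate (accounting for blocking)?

ρ = λ/μ = 12.8/12.6 = 1.01587
P₀ = (1-ρ)/(1-ρ^(K+1)) = (1-1.01587)/(1-1.01587^7) = -0.01587/-0.1165 = 0.1362
P_K = P₀×ρ^K = 0.1362 × 1.01587^6 = 0.1362 × 1.0991 = 0.1497
λ_eff = λ(1-P_K) = 12.8 × (1 - 0.149694) = 12.8 × 0.850306 = 10.8839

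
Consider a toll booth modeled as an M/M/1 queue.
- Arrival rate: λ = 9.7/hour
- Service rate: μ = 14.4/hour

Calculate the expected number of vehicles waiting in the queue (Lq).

ρ = λ/μ = 9.7/14.4 = 0.6736
For M/M/1: Lq = λ²/(μ(μ-λ))
Lq = 94.09/(14.4 × 4.70)
Lq = 1.3902 vehicles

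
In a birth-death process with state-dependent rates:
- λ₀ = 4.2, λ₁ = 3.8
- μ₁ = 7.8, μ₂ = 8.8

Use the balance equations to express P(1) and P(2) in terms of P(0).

Balance equations:
State 0: λ₀P₀ = μ₁P₁ → P₁ = (λ₀/μ₁)P₀ = (4.2/7.8)P₀ = 0.5385P₀
State 1: P₂ = (λ₀λ₁)/(μ₁μ₂)P₀ = (4.2×3.8)/(7.8×8.8)P₀ = 0.2325P₀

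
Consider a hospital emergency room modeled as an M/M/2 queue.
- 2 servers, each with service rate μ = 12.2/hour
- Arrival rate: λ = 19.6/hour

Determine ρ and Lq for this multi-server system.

Traffic intensity: ρ = λ/(cμ) = 19.6/(2×12.2) = 0.8033
Since ρ = 0.8033 < 1, system is stable.
Offered load a = λ/μ = cρ = 19.6/12.2 = 1.6066
P₀ = [ Σₙ₌₀^1 aⁿ/n! + a^2/(2!(1-ρ)) ]⁻¹
Σ = a^0/0! + a^1/1! = 1.0000 + 1.6066 = 2.6066
a^2/(2!(1-ρ)) = 2.5810/(2 × 0.19672) = 6.5601
P₀ = 1/(2.6066 + 6.5601) = 0.1091
Lq = P₀·a^2·ρ / (2!(1-ρ)²) = 0.10909 × 2.5810 × 0.80328 / (2 × 0.038699) = 2.9222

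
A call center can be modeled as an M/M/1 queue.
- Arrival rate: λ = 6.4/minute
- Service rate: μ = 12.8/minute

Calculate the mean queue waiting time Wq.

First, compute utilization: ρ = λ/μ = 6.4/12.8 = 0.5000
For M/M/1: Wq = λ/(μ(μ-λ))
Wq = 6.4/(12.8 × (12.8-6.4))
Wq = 6.4/(12.8 × 6.40)
Wq = 0.07812 minutes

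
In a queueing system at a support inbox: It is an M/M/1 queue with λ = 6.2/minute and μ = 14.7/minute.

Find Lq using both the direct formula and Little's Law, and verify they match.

Method 1 (direct): Lq = λ²/(μ(μ-λ)) = 38.44/(14.7 × 8.50) = 0.3076

Method 2 (Little's Law):
W = 1/(μ-λ) = 1/8.50 = 0.11765
Wq = W - 1/μ = 0.11765 - 0.068027 = 0.04962
Lq = λWq = 6.2 × 0.04962 = 0.3076 ✔ (matches Method 1)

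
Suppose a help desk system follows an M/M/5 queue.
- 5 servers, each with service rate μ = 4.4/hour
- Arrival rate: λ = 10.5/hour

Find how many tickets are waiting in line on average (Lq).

Traffic intensity: ρ = λ/(cμ) = 10.5/(5×4.4) = 0.4773
Since ρ = 0.4773 < 1, system is stable.
Offered load a = λ/μ = cρ = 10.5/4.4 = 2.3864
P₀ = [ Σₙ₌₀^4 aⁿ/n! + a^5/(5!(1-ρ)) ]⁻¹
Σ = a^0/0! + a^1/1! + a^2/2! + a^3/3! + a^4/4! = 1.0000 + 2.3864 + 2.8474 + 2.2649 + 1.3512 = 9.8499
a^5/(5!(1-ρ)) = 77.3897/(120 × 0.52273) = 1.2337
P₀ = 1/(9.8499 + 1.2337) = 0.09022
Lq = P₀·a^5·ρ / (5!(1-ρ)²) = 0.090223 × 77.3897 × 0.47727 / (120 × 0.27324) = 0.1016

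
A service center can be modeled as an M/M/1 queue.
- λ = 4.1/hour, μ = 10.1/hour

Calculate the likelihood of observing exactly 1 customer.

ρ = λ/μ = 4.1/10.1 = 0.40594
P(n) = (1-ρ)ρⁿ
P(1) = (1-0.40594) × 0.40594^1
P(1) = 0.59406 × 0.40594
P(1) = 0.2412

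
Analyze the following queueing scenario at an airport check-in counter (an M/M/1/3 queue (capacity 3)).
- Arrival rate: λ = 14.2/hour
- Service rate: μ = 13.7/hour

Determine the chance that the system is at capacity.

ρ = λ/μ = 14.2/13.7 = 1.0365
P₀ = (1-ρ)/(1-ρ^(K+1)) = (1-1.0365)/(1-1.0365^4) = -0.03650/-0.1542 = 0.2367
P_K = P₀×ρ^K = 0.2367 × 1.0365^3 = 0.2367 × 1.1135 = 0.2636
Blocking probability = 26.36%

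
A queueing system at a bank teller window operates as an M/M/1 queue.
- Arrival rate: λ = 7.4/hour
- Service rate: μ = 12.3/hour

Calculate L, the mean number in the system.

ρ = λ/μ = 7.4/12.3 = 0.6016
For M/M/1: L = λ/(μ-λ)
L = 7.4/(12.3-7.4) = 7.4/4.90
L = 1.5102 transactions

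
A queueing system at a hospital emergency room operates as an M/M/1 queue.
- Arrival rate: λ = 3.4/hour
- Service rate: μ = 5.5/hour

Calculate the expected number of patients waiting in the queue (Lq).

ρ = λ/μ = 3.4/5.5 = 0.6182
For M/M/1: Lq = λ²/(μ(μ-λ))
Lq = 11.56/(5.5 × 2.10)
Lq = 1.0009 patients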